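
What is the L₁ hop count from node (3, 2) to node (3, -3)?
5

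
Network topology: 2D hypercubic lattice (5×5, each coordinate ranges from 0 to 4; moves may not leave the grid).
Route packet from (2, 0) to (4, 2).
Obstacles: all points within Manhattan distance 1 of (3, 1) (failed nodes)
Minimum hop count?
8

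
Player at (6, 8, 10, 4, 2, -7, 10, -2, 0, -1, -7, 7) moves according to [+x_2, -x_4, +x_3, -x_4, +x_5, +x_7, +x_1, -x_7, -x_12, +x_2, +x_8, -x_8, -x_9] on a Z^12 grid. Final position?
(7, 10, 11, 2, 3, -7, 10, -2, -1, -1, -7, 6)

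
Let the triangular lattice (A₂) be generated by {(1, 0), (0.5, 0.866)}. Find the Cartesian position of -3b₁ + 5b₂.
(-0.5, 4.33)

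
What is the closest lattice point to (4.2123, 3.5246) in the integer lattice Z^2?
(4, 4)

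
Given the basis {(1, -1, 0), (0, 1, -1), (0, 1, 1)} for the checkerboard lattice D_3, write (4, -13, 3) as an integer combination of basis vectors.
4b₁ - 6b₂ - 3b₃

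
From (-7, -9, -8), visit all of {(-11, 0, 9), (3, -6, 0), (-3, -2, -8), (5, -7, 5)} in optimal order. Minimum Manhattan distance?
64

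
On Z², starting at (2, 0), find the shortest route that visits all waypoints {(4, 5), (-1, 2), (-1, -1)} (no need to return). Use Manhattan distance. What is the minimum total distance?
15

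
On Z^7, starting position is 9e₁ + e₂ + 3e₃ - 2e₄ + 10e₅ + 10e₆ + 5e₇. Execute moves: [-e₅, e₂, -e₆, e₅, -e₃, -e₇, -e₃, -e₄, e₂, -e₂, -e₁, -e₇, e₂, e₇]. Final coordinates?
(8, 3, 1, -3, 10, 9, 4)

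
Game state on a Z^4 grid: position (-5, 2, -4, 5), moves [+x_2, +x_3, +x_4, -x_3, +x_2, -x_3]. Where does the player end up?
(-5, 4, -5, 6)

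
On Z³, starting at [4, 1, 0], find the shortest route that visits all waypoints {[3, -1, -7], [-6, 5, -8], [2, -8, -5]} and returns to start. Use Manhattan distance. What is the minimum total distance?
64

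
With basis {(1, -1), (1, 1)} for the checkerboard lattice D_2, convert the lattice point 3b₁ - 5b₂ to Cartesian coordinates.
(-2, -8)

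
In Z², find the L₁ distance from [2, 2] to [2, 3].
1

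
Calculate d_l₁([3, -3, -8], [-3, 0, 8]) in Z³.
25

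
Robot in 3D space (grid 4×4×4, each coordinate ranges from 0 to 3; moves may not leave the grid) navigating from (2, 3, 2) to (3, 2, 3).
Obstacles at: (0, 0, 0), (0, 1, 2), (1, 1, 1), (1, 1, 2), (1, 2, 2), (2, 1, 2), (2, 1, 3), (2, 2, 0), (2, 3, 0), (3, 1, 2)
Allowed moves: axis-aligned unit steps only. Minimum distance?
3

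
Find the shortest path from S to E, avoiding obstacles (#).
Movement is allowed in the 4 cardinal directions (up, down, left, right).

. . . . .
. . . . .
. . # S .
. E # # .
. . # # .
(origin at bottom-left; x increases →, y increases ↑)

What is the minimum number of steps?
5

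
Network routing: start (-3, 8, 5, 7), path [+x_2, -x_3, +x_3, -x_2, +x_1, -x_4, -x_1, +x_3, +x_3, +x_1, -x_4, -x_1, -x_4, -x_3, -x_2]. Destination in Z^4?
(-3, 7, 6, 4)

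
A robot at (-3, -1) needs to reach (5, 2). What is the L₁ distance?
11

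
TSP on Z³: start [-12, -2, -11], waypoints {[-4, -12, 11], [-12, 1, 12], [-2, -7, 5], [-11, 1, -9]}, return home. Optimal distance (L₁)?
94
(one optimal route: (-12, -2, -11) → (-2, -7, 5) → (-4, -12, 11) → (-12, 1, 12) → (-11, 1, -9) → (-12, -2, -11))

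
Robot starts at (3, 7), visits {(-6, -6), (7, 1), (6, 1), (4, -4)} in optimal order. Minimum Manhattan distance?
30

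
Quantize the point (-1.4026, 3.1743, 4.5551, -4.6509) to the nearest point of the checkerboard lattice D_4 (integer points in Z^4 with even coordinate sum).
(-1, 3, 5, -5)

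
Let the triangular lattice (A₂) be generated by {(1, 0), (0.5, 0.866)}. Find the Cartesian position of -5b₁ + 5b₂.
(-2.5, 4.33)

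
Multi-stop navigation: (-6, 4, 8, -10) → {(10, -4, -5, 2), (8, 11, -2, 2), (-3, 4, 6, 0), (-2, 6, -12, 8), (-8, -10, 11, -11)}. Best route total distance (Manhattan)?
135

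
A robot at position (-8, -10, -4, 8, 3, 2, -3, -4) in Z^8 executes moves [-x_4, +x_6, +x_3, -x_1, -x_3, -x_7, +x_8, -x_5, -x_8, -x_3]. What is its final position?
(-9, -10, -5, 7, 2, 3, -4, -4)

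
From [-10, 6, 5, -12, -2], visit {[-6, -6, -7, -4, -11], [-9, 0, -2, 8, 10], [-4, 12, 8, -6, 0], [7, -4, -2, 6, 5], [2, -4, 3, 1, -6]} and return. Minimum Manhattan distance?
200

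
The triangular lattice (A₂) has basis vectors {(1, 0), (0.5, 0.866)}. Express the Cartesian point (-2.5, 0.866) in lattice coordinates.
-3b₁ + b₂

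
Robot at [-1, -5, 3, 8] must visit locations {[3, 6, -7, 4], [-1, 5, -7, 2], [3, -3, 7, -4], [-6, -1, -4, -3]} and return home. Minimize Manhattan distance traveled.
100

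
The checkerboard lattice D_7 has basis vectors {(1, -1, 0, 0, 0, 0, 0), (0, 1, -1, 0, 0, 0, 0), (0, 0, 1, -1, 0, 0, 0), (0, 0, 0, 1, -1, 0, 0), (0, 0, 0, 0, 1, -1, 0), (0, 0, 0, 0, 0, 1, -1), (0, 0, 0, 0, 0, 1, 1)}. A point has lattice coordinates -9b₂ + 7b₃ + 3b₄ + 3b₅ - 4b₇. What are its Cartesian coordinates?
(0, -9, 16, -4, 0, -7, -4)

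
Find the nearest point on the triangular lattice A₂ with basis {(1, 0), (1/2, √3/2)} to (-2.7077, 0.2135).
(-3, 0)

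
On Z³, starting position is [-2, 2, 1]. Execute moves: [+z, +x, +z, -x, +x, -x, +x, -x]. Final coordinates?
(-2, 2, 3)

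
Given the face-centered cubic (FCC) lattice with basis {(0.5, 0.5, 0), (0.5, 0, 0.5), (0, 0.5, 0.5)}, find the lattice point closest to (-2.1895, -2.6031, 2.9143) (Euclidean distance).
(-2.5, -2.5, 3)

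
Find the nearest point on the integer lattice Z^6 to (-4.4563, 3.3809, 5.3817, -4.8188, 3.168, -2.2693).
(-4, 3, 5, -5, 3, -2)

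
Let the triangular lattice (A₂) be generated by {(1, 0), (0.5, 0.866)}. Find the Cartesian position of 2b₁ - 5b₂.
(-0.5, -4.33)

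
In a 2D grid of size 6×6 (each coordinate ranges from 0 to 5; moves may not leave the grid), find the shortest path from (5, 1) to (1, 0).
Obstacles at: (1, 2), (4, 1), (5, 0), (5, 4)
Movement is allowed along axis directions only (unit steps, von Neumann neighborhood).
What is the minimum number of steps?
7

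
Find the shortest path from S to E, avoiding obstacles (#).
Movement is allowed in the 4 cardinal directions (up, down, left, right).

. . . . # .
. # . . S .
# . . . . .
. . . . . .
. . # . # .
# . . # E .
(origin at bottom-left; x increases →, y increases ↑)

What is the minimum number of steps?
6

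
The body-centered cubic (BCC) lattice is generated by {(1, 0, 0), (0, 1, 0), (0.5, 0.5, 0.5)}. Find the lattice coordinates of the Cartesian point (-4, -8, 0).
-4b₁ - 8b₂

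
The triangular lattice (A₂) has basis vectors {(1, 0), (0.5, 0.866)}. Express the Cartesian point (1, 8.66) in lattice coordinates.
-4b₁ + 10b₂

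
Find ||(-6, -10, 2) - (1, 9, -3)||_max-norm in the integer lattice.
19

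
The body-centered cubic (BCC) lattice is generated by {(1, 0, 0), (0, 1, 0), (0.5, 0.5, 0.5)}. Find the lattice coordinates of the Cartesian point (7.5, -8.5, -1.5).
9b₁ - 7b₂ - 3b₃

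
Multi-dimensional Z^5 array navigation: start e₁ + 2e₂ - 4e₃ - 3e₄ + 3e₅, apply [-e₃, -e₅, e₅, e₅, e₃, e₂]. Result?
(1, 3, -4, -3, 4)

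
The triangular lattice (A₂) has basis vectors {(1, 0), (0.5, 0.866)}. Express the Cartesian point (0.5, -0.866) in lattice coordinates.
b₁ - b₂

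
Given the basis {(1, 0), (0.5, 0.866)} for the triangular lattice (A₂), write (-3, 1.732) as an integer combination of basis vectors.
-4b₁ + 2b₂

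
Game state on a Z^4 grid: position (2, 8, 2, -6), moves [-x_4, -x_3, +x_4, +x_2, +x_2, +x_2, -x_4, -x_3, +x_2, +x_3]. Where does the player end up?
(2, 12, 1, -7)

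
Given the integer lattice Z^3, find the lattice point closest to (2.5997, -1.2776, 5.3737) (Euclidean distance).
(3, -1, 5)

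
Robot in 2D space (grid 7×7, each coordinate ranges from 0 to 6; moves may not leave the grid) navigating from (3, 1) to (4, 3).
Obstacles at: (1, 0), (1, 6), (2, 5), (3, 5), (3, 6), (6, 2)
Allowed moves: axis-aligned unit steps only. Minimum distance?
3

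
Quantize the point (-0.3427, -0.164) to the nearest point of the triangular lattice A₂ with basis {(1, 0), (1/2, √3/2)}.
(0, 0)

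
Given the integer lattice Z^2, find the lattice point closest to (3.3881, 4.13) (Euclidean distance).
(3, 4)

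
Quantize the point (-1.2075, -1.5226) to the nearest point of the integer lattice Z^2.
(-1, -2)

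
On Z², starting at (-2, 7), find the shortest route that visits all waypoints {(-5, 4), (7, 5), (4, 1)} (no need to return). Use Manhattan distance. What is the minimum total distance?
25
(one optimal route: (-2, 7) → (-5, 4) → (4, 1) → (7, 5))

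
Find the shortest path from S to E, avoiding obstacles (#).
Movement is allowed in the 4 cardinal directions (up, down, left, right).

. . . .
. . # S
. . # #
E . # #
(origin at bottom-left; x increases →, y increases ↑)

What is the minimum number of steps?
7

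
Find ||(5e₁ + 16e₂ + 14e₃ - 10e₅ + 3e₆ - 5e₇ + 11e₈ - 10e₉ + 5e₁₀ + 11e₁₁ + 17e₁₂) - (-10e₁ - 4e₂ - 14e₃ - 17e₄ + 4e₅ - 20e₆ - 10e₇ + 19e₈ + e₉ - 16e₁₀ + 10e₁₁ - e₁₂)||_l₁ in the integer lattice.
181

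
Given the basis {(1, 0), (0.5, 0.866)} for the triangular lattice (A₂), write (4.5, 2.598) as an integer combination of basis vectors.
3b₁ + 3b₂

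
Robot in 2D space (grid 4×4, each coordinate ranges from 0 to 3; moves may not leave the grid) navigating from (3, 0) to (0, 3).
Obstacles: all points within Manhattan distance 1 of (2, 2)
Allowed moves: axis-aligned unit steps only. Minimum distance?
6
(one shortest path: (3, 0) → (2, 0) → (1, 0) → (0, 0) → (0, 1) → (0, 2) → (0, 3))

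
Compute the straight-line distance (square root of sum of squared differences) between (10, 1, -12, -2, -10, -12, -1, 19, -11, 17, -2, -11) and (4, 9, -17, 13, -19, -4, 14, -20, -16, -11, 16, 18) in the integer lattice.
64.923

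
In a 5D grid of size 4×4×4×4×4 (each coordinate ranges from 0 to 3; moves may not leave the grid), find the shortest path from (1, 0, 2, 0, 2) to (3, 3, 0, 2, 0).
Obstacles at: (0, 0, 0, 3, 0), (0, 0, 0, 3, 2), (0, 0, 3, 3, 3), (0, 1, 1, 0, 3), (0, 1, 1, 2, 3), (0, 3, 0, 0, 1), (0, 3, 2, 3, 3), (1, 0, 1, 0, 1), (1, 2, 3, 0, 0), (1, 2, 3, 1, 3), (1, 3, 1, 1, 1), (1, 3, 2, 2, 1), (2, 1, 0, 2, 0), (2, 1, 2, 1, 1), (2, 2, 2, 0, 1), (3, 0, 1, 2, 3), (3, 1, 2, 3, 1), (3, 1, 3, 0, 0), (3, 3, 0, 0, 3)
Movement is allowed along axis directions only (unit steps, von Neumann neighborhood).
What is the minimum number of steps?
11
(one shortest path: (1, 0, 2, 0, 2) → (2, 0, 2, 0, 2) → (3, 0, 2, 0, 2) → (3, 1, 2, 0, 2) → (3, 2, 2, 0, 2) → (3, 3, 2, 0, 2) → (3, 3, 1, 0, 2) → (3, 3, 0, 0, 2) → (3, 3, 0, 1, 2) → (3, 3, 0, 2, 2) → (3, 3, 0, 2, 1) → (3, 3, 0, 2, 0))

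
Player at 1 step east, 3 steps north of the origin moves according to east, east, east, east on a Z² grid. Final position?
(5, 3)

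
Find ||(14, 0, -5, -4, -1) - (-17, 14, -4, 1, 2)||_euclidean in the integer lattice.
34.5254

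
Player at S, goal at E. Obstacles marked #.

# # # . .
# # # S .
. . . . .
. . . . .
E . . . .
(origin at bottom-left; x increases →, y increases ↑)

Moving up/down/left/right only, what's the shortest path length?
6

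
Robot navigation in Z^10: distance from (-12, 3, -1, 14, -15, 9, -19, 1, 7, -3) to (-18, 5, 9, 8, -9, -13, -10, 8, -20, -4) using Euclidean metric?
39.4462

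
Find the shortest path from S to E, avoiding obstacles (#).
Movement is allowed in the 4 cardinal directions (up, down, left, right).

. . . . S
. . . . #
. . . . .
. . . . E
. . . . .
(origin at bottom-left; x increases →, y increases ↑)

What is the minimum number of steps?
5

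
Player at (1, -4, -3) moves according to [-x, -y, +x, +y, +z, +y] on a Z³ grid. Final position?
(1, -3, -2)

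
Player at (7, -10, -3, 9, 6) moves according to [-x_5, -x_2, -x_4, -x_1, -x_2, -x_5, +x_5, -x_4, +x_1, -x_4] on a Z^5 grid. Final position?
(7, -12, -3, 6, 5)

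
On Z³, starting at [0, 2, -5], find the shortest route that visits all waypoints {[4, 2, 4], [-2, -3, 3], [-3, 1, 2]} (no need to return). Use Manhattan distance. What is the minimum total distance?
29
(one optimal route: (0, 2, -5) → (4, 2, 4) → (-3, 1, 2) → (-2, -3, 3))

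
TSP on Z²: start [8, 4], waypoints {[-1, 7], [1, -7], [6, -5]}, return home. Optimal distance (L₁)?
46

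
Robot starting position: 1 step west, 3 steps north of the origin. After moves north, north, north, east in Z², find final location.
(0, 6)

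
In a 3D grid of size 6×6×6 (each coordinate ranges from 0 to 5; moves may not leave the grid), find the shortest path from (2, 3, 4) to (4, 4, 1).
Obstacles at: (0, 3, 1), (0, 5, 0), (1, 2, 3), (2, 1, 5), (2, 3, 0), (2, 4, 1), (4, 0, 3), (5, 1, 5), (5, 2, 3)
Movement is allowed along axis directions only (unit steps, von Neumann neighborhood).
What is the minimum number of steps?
6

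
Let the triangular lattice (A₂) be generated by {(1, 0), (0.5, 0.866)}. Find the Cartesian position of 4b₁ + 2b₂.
(5, 1.732)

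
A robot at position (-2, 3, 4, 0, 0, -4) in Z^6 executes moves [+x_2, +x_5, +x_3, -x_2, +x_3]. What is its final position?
(-2, 3, 6, 0, 1, -4)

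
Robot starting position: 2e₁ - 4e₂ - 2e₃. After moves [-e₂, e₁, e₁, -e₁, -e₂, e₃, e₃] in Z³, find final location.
(3, -6, 0)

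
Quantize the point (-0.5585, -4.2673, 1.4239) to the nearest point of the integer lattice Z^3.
(-1, -4, 1)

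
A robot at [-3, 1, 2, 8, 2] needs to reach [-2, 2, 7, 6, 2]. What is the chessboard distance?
5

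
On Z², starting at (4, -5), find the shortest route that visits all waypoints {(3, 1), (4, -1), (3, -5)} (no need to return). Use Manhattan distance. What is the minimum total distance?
9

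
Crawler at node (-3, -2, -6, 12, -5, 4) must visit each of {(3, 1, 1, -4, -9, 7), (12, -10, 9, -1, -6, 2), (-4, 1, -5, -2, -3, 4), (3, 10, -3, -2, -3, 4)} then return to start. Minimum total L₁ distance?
156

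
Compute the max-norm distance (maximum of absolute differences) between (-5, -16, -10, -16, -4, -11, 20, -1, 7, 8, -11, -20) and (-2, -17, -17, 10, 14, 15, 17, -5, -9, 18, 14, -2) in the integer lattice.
26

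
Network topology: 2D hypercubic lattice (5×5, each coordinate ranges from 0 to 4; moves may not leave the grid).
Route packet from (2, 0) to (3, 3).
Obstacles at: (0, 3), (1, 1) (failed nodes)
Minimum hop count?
4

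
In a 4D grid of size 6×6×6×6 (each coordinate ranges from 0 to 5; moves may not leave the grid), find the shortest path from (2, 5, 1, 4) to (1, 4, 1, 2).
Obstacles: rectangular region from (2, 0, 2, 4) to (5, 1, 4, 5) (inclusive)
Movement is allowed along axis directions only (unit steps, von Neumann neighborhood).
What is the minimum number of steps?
4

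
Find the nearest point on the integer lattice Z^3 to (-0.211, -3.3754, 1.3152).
(0, -3, 1)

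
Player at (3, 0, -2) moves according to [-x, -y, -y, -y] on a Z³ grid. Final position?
(2, -3, -2)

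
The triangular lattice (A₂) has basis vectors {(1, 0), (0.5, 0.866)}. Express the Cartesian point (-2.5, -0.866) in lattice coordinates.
-2b₁ - b₂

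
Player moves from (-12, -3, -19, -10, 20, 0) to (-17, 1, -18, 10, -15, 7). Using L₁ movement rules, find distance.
72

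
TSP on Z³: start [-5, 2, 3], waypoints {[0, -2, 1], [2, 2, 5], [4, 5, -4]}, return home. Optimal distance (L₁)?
50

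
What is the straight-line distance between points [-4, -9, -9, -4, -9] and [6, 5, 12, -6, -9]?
27.2213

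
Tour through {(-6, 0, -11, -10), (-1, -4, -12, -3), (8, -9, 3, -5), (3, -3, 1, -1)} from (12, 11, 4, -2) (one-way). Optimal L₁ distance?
82
(one optimal route: (12, 11, 4, -2) → (8, -9, 3, -5) → (3, -3, 1, -1) → (-1, -4, -12, -3) → (-6, 0, -11, -10))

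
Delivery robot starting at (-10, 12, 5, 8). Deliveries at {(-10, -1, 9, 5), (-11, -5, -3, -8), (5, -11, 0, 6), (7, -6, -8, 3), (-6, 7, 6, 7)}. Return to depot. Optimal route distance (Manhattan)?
150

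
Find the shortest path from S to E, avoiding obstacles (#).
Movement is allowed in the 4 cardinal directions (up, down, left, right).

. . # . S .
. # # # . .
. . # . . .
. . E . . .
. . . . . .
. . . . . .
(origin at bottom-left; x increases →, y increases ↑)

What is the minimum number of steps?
5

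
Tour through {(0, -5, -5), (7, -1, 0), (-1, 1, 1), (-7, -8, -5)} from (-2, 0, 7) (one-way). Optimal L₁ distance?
45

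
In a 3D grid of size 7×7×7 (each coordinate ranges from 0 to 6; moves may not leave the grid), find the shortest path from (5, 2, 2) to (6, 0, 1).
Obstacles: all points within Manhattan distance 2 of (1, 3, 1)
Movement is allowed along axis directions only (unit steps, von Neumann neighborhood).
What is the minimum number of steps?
4
(one shortest path: (5, 2, 2) → (6, 2, 2) → (6, 1, 2) → (6, 0, 2) → (6, 0, 1))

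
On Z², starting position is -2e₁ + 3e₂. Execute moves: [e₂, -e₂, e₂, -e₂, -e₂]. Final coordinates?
(-2, 2)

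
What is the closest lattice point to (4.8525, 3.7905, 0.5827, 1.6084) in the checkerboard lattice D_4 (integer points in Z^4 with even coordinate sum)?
(5, 4, 1, 2)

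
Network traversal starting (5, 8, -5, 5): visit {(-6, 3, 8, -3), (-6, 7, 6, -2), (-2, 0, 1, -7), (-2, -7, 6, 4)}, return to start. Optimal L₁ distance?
112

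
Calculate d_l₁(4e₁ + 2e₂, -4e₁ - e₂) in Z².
11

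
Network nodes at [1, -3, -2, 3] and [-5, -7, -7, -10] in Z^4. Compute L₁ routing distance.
28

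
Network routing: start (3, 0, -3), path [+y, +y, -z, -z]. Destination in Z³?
(3, 2, -5)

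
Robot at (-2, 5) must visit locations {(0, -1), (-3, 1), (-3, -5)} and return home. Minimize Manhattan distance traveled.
26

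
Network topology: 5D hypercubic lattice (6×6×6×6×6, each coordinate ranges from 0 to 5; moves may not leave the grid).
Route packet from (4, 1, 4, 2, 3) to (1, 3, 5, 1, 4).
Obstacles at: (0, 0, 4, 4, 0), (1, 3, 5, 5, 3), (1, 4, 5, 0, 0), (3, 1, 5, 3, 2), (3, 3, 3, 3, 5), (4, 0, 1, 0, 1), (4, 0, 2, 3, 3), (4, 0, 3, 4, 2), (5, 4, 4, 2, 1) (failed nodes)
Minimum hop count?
8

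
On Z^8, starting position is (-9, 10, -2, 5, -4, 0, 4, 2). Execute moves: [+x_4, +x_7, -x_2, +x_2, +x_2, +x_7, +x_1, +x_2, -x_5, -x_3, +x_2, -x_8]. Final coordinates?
(-8, 13, -3, 6, -5, 0, 6, 1)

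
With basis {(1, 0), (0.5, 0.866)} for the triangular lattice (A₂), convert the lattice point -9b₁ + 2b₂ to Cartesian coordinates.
(-8, 1.732)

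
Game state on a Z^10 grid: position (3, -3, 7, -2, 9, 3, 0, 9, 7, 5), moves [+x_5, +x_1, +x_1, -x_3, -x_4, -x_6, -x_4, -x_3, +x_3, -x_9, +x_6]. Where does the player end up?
(5, -3, 6, -4, 10, 3, 0, 9, 6, 5)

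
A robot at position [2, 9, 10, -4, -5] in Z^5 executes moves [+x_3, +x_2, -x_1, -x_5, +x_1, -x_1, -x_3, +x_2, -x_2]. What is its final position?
(1, 10, 10, -4, -6)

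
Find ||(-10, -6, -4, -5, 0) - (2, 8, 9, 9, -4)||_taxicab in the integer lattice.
57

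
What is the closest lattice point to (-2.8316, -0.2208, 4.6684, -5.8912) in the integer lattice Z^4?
(-3, 0, 5, -6)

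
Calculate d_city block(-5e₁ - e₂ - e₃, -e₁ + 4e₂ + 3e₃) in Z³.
13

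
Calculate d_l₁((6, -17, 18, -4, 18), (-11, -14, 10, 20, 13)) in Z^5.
57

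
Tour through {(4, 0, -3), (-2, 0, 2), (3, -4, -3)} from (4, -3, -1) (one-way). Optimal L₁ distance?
20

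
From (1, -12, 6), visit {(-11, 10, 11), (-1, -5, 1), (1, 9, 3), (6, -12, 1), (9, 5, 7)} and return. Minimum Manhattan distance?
118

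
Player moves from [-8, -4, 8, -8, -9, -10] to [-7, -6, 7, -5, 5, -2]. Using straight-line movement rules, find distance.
16.5831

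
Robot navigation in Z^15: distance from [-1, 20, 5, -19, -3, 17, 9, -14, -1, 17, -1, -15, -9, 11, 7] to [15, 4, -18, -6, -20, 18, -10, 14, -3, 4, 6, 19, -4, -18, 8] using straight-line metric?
69.9285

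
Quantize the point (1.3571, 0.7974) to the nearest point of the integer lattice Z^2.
(1, 1)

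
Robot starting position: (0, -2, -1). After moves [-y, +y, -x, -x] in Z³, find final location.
(-2, -2, -1)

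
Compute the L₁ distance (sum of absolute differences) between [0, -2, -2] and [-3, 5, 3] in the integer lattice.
15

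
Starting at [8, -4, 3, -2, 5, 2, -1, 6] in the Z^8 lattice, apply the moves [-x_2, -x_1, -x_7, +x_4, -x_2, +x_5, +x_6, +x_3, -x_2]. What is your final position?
(7, -7, 4, -1, 6, 3, -2, 6)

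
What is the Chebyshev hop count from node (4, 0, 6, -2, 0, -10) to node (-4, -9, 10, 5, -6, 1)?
11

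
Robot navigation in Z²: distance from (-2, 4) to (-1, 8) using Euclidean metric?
4.12311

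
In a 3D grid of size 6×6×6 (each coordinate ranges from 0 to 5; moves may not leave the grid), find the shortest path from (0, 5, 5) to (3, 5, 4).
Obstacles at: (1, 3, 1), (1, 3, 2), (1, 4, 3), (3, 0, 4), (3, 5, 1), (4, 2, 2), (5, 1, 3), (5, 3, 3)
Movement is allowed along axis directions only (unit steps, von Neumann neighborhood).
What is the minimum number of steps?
4
(one shortest path: (0, 5, 5) → (1, 5, 5) → (2, 5, 5) → (3, 5, 5) → (3, 5, 4))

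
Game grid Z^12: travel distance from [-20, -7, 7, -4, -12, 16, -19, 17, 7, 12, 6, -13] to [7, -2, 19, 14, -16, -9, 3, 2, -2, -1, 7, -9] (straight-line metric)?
53.2823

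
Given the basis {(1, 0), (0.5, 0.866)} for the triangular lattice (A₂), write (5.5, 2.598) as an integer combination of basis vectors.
4b₁ + 3b₂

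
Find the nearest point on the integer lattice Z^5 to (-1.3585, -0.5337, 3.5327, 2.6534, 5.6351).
(-1, -1, 4, 3, 6)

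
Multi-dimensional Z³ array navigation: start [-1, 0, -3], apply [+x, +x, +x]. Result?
(2, 0, -3)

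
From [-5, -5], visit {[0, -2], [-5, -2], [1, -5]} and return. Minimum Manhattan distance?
18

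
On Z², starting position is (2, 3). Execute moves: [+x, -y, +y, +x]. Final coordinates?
(4, 3)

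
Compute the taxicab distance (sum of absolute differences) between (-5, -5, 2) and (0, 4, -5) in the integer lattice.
21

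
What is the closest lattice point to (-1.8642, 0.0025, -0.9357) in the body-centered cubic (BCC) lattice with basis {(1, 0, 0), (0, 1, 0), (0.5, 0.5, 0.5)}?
(-2, 0, -1)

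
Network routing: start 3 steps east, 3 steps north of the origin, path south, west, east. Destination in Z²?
(3, 2)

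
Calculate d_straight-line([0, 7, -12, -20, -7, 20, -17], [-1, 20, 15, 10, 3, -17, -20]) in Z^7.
57.2451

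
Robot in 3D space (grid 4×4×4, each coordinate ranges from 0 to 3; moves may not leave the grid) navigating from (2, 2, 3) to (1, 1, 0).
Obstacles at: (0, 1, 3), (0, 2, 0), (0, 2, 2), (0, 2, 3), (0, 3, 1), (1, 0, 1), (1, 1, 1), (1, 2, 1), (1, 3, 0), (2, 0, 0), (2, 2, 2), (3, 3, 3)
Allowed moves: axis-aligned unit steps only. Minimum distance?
5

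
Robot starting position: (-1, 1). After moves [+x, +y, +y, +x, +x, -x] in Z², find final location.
(1, 3)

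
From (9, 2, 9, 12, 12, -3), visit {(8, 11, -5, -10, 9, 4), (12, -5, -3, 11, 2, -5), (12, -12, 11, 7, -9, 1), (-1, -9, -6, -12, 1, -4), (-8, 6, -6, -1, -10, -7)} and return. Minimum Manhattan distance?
300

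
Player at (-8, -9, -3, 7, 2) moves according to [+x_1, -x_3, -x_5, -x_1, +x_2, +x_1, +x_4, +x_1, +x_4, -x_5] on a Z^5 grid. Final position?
(-6, -8, -4, 9, 0)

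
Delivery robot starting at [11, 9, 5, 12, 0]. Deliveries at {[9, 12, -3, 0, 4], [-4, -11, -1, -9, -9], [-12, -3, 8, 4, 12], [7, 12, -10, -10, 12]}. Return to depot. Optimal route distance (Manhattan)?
238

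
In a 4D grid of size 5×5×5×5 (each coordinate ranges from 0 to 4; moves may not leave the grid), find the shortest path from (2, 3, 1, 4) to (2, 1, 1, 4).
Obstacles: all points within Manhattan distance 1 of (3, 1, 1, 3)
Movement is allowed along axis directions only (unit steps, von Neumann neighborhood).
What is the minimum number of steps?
2
(one shortest path: (2, 3, 1, 4) → (2, 2, 1, 4) → (2, 1, 1, 4))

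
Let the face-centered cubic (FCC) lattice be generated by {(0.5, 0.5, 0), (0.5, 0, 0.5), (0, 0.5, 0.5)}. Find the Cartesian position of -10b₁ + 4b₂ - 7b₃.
(-3, -8.5, -1.5)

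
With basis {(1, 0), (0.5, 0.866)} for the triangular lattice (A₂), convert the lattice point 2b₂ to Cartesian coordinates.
(1, 1.732)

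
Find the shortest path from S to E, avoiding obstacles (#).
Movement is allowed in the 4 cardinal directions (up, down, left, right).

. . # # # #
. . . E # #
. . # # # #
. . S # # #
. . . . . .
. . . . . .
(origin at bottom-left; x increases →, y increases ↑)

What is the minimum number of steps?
5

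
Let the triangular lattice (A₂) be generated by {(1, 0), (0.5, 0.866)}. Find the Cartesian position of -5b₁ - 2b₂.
(-6, -1.732)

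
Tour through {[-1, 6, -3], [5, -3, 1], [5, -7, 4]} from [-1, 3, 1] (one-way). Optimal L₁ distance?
33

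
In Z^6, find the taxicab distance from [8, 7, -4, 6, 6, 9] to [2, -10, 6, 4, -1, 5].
46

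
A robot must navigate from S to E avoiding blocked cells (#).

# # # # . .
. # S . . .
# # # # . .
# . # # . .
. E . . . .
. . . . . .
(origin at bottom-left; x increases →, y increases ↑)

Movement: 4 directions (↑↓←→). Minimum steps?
8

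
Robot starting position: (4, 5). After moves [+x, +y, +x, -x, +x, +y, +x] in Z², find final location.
(7, 7)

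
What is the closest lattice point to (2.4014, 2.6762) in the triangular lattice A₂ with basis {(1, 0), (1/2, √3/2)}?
(2.5, 2.598)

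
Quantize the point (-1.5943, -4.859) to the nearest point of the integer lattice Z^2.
(-2, -5)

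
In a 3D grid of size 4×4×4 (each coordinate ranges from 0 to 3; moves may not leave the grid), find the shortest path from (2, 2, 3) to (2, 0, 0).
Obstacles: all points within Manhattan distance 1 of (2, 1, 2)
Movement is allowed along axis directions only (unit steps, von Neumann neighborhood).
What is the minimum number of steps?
7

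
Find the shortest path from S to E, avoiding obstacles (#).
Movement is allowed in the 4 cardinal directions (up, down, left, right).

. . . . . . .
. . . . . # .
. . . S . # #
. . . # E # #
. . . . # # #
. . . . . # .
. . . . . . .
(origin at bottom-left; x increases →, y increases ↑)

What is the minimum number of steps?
2
(one shortest path: (3, 4) → (4, 4) → (4, 3))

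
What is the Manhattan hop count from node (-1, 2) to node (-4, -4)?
9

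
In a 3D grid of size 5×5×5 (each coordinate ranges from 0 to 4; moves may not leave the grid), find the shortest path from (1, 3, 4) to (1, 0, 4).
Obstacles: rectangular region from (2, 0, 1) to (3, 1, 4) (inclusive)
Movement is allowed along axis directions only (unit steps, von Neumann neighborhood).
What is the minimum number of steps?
3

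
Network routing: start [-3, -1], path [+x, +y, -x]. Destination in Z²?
(-3, 0)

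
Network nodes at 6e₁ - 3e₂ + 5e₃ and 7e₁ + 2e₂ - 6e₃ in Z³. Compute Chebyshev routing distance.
11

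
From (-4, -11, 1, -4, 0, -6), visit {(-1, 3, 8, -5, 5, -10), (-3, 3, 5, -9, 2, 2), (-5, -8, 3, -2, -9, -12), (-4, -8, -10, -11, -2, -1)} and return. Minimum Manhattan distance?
150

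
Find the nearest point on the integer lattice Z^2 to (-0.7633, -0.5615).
(-1, -1)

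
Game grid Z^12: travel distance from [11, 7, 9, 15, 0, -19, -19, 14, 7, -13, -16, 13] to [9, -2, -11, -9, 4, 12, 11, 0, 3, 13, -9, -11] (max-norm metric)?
31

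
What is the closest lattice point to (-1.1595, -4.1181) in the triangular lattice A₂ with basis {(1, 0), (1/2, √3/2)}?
(-1.5, -4.33)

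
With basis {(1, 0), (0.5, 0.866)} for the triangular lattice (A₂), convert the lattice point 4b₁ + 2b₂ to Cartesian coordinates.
(5, 1.732)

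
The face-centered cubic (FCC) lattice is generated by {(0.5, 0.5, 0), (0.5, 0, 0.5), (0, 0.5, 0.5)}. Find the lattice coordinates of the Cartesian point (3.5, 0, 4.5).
-b₁ + 8b₂ + b₃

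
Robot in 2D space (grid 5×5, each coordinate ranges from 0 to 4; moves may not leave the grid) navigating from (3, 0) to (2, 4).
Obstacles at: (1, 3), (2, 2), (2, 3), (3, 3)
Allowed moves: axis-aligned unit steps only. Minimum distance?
7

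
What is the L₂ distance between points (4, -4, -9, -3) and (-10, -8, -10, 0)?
14.8997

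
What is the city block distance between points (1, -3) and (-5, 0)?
9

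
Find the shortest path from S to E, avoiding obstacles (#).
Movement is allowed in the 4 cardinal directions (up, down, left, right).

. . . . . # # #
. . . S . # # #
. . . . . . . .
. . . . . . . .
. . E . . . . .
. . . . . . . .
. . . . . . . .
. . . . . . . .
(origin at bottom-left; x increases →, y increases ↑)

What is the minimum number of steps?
4
(one shortest path: (3, 6) → (2, 6) → (2, 5) → (2, 4) → (2, 3))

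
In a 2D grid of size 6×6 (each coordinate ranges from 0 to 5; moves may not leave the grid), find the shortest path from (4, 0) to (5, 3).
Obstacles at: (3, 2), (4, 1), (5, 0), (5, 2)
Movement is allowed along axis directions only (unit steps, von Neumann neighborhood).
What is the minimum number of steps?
8
(one shortest path: (4, 0) → (3, 0) → (2, 0) → (2, 1) → (2, 2) → (2, 3) → (3, 3) → (4, 3) → (5, 3))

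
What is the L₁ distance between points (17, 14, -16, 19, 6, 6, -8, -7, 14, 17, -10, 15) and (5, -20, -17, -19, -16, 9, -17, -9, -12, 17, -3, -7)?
176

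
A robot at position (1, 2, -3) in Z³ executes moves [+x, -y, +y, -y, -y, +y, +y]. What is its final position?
(2, 2, -3)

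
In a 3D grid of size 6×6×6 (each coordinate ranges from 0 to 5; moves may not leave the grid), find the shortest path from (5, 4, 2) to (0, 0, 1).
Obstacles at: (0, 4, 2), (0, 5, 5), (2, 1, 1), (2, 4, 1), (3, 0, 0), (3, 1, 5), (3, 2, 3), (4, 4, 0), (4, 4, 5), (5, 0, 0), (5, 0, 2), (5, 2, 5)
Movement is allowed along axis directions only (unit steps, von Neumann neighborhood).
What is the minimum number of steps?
10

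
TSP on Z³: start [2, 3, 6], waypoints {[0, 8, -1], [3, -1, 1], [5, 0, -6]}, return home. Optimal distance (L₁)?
52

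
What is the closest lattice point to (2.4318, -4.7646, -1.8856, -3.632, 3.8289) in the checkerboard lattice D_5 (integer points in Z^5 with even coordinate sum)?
(3, -5, -2, -4, 4)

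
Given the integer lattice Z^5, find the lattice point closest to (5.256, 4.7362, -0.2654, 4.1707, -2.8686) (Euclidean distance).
(5, 5, 0, 4, -3)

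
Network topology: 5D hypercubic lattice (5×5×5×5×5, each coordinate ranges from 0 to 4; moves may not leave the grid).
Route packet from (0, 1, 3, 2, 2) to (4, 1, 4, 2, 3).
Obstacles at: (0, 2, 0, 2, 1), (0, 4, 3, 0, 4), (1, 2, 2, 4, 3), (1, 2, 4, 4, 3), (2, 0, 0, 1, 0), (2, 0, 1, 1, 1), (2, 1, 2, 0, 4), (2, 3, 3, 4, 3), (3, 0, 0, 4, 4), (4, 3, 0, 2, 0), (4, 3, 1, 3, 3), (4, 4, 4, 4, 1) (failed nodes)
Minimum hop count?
6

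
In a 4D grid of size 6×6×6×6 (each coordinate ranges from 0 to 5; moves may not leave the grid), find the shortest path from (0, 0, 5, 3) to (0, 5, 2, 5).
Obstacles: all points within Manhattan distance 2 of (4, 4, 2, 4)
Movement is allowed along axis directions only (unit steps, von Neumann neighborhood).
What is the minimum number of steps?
10
(one shortest path: (0, 0, 5, 3) → (0, 1, 5, 3) → (0, 2, 5, 3) → (0, 3, 5, 3) → (0, 4, 5, 3) → (0, 5, 5, 3) → (0, 5, 4, 3) → (0, 5, 3, 3) → (0, 5, 2, 3) → (0, 5, 2, 4) → (0, 5, 2, 5))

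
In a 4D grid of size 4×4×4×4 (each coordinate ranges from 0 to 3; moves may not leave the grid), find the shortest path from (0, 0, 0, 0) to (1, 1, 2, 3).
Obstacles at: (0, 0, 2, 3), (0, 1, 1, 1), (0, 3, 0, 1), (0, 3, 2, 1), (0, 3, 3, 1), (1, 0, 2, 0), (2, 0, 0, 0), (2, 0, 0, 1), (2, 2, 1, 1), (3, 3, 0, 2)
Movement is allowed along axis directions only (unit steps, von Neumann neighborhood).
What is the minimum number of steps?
7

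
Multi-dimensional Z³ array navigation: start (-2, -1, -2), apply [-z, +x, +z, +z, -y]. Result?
(-1, -2, -1)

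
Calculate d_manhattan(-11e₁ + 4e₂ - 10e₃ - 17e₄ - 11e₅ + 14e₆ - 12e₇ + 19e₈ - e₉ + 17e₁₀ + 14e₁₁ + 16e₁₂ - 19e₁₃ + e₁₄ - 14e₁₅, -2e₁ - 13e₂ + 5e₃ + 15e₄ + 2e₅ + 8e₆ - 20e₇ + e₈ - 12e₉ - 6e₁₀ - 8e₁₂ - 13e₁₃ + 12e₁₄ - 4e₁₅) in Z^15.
217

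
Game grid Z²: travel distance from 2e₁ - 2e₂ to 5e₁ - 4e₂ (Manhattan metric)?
5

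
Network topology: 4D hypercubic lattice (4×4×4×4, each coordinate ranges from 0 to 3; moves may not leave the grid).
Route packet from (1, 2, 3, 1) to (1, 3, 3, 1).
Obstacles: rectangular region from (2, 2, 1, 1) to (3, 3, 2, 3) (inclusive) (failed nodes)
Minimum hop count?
1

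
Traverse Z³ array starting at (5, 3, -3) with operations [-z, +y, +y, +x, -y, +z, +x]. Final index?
(7, 4, -3)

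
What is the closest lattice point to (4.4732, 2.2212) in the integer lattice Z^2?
(4, 2)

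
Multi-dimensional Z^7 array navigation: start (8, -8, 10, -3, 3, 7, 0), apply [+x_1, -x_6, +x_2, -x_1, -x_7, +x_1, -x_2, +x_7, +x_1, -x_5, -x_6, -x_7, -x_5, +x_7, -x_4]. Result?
(10, -8, 10, -4, 1, 5, 0)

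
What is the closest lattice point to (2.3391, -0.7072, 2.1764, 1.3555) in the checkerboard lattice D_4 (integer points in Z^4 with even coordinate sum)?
(2, -1, 2, 1)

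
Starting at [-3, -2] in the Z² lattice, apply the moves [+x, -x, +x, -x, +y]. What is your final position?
(-3, -1)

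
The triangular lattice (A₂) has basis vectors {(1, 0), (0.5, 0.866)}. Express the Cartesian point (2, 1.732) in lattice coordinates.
b₁ + 2b₂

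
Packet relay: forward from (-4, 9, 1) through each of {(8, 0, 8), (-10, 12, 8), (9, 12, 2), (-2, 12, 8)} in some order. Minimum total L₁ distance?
60
(one optimal route: (-4, 9, 1) → (-10, 12, 8) → (-2, 12, 8) → (9, 12, 2) → (8, 0, 8))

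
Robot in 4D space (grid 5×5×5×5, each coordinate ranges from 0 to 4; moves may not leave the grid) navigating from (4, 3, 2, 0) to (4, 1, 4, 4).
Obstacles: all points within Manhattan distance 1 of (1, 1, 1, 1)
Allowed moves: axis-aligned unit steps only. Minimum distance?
8
(one shortest path: (4, 3, 2, 0) → (4, 2, 2, 0) → (4, 1, 2, 0) → (4, 1, 3, 0) → (4, 1, 4, 0) → (4, 1, 4, 1) → (4, 1, 4, 2) → (4, 1, 4, 3) → (4, 1, 4, 4))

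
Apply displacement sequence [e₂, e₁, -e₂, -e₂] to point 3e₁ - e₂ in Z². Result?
(4, -2)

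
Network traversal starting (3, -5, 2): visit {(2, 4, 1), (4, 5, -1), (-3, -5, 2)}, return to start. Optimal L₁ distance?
40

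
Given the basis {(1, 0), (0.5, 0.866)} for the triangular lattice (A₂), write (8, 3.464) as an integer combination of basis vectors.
6b₁ + 4b₂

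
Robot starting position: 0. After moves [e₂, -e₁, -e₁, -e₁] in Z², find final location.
(-3, 1)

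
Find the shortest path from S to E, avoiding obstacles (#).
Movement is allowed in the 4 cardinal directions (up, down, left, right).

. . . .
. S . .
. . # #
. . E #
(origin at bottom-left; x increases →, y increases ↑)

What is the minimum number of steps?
3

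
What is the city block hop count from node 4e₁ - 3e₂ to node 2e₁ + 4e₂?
9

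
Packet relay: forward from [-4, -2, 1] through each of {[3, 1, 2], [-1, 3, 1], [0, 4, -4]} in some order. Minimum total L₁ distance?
25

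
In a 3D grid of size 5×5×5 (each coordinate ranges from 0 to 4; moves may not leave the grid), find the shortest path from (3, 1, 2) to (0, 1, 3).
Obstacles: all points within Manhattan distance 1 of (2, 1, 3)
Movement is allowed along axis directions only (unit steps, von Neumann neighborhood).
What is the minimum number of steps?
6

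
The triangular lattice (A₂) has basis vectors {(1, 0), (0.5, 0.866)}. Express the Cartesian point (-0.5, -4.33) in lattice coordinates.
2b₁ - 5b₂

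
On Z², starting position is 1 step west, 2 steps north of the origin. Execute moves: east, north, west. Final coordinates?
(-1, 3)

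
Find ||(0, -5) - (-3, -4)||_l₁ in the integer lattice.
4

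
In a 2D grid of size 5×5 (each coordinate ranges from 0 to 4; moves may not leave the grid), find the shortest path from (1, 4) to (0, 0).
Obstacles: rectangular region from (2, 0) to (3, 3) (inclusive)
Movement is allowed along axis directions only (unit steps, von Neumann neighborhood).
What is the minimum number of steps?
5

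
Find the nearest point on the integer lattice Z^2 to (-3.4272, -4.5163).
(-3, -5)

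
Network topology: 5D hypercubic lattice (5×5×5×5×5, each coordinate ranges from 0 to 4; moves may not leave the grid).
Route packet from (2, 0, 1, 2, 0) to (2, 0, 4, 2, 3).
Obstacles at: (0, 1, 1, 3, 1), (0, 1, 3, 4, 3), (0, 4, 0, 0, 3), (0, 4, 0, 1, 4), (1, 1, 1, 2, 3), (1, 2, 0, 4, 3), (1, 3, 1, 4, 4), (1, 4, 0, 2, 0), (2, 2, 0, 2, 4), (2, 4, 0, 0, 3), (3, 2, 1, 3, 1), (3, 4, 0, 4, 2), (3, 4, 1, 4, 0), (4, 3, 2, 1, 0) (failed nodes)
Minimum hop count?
6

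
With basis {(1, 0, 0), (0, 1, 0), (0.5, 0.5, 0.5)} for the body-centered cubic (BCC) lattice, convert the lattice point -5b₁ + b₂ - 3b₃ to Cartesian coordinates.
(-6.5, -0.5, -1.5)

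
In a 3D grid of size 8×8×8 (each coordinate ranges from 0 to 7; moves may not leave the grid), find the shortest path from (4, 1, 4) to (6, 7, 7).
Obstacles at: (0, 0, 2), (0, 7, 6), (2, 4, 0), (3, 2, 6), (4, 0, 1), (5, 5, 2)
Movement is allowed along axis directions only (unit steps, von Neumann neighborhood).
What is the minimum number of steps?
11
(one shortest path: (4, 1, 4) → (5, 1, 4) → (6, 1, 4) → (6, 2, 4) → (6, 3, 4) → (6, 4, 4) → (6, 5, 4) → (6, 6, 4) → (6, 7, 4) → (6, 7, 5) → (6, 7, 6) → (6, 7, 7))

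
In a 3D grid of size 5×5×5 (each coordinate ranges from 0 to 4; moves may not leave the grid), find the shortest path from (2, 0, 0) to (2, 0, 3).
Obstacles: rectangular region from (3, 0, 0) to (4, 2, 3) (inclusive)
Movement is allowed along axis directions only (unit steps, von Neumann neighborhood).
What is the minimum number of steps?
3
(one shortest path: (2, 0, 0) → (2, 0, 1) → (2, 0, 2) → (2, 0, 3))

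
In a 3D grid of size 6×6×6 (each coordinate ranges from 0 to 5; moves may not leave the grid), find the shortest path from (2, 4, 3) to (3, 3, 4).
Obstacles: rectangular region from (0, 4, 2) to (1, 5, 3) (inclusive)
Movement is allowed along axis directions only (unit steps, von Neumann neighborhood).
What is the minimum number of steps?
3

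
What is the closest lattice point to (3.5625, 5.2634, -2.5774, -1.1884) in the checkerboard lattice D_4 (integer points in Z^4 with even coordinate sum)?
(3, 5, -3, -1)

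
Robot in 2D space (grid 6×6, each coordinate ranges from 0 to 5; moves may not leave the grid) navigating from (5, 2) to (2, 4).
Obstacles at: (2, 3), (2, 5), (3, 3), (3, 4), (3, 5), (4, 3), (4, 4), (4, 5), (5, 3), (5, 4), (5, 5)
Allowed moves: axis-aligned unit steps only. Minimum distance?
7
(one shortest path: (5, 2) → (4, 2) → (3, 2) → (2, 2) → (1, 2) → (1, 3) → (1, 4) → (2, 4))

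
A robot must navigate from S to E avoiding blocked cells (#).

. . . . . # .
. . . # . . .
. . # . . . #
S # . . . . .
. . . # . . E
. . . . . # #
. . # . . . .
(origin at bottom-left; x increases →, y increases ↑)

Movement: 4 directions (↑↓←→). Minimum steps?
9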